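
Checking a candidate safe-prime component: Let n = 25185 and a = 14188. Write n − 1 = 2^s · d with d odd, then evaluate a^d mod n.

n − 1 = 25184 = 2^5 · 787, so s = 5 and d = 787.
14188^787 mod 25185 = 697.

697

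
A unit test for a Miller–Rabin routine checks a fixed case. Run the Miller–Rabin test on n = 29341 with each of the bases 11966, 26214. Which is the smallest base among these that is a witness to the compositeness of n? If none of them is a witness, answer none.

26214

n − 1 = 29340 = 2^2 · 7335, so s = 2 and d = 7335.
Base 11966: x_0 = 11966^7335 mod 29341 = 15361. x_0 is neither 1 nor 29340, so continue squaring. x_1 = 15361^2 mod 29341 = 29340. x_1 ≡ −1, so 11966 is not a witness.
Base 26214: x_0 = 26214^7335 mod 29341 = 23057. x_0 is neither 1 nor 29340, so continue squaring. x_1 = 23057^2 mod 29341 = 25011. Reached i = s−1 = 1 without hitting −1: 26214 is a Miller–Rabin witness and 29341 is composite.
The smallest witness among the given bases is 26214.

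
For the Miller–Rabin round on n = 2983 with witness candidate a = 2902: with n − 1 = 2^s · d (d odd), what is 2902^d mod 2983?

n − 1 = 2982 = 2^1 · 1491, so s = 1 and d = 1491.
Repeated squaring mod 2983: 2902^1 ≡ 2902, 2902^2 ≡ 595, 2902^4 ≡ 2031, 2902^8 ≡ 2455, 2902^16 ≡ 1365, 2902^32 ≡ 1833, 2902^64 ≡ 1031, 2902^128 ≡ 1013, 2902^256 ≡ 17, 2902^512 ≡ 289, 2902^1024 ≡ 2980.
1491 = 1024 + 256 + 128 + 64 + 16 + 2 + 1, so 2902^1491 ≡ 2980·17·1013·1031·1365·595·2902 ≡ 221 (mod 2983).

221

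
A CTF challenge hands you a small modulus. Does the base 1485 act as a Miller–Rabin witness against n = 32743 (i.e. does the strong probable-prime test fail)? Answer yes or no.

no

n − 1 = 32742 = 2^1 · 16371, so s = 1 and d = 16371.
By repeated squaring, 1485^16371 ≡ 1 (mod 32743).
x_0 = 1485^16371 mod 32743 = 1.
x_0 = 1, so 1485 is not a witness.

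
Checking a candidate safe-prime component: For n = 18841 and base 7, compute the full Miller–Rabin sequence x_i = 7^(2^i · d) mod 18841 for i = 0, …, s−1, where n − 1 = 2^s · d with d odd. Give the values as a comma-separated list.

n − 1 = 18840 = 2^3 · 2355, so s = 3 and d = 2355.
x_0 = 7^2355 mod 18841 = 18684.
x_1 = 18684^2 mod 18841 = 5808.
x_2 = 5808^2 mod 18841 = 7474.

18684, 5808, 7474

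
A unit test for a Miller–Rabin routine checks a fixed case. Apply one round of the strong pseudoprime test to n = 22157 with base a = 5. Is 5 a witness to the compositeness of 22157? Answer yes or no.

n − 1 = 22156 = 2^2 · 5539, so s = 2 and d = 5539.
x_0 = 5^5539 mod 22157 = 759.
x_0 is neither 1 nor 22156, so continue squaring.
x_1 = 759^2 mod 22157 = 22156.
x_1 ≡ −1, so 5 is not a witness.

no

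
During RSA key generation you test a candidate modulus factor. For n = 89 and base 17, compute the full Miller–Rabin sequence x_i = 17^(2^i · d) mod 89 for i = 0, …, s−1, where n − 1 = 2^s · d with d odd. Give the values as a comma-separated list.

n − 1 = 88 = 2^3 · 11, so s = 3 and d = 11.
x_0 = 17^11 mod 89 = 55.
x_1 = 55^2 mod 89 = 88.
x_2 = 88^2 mod 89 = 1.

55, 88, 1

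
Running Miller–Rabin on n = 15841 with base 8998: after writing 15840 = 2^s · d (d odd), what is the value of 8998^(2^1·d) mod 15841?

218

n − 1 = 15840 = 2^5 · 495, so s = 5 and d = 495.
By repeated squaring, 8998^495 ≡ 10758 (mod 15841).
x_0 = 10758.
x_1 = 10758^2 mod 15841 = 218.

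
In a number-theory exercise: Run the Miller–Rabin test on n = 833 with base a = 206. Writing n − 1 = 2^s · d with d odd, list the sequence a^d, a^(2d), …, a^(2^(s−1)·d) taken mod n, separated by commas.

n − 1 = 832 = 2^6 · 13, so s = 6 and d = 13.
x_0 = 206^13 mod 833 = 542.
x_1 = 542^2 mod 833 = 548.
x_2 = 548^2 mod 833 = 424.
x_3 = 424^2 mod 833 = 681.
x_4 = 681^2 mod 833 = 613.
x_5 = 613^2 mod 833 = 86.

542, 548, 424, 681, 613, 86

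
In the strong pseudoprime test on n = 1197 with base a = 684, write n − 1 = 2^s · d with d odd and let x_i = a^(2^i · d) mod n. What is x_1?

n − 1 = 1196 = 2^2 · 299, so s = 2 and d = 299.
x_0 = 684^299 mod 1197 = 171.
x_1 = 171^2 mod 1197 = 513.

513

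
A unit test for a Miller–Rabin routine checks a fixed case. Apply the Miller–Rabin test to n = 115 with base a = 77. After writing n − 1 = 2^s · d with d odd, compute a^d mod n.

n − 1 = 114 = 2^1 · 57, so s = 1 and d = 57.
By repeated squaring, 77^57 ≡ 87 (mod 115).

87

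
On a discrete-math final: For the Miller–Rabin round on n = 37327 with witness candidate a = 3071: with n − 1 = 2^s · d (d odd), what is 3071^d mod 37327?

n − 1 = 37326 = 2^1 · 18663, so s = 1 and d = 18663.
3071^18663 mod 37327 = 1146.

1146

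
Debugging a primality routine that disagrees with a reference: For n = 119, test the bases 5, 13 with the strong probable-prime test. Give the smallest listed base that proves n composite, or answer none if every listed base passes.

5

n − 1 = 118 = 2^1 · 59, so s = 1 and d = 59.
Base 5: x_0 = 5^59 mod 119 = 45. x_0 ∉ {1, 118} and s = 1, so 5 is a Miller–Rabin witness and 119 is composite.
Base 13: x_0 = 13^59 mod 119 = 55. x_0 ∉ {1, 118} and s = 1, so 13 is a Miller–Rabin witness and 119 is composite.
The smallest witness among the given bases is 5.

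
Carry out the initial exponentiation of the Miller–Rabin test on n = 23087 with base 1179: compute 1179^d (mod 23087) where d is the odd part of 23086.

n − 1 = 23086 = 2^1 · 11543, so s = 1 and d = 11543.
Repeated squaring mod 23087: 1179^1 ≡ 1179, 1179^2 ≡ 4821, 1179^4 ≡ 16519, 1179^8 ≡ 12108, 1179^16 ≡ 1214, 1179^32 ≡ 19315, 1179^64 ≡ 6392, 1179^128 ≡ 16761, 1179^256 ≡ 8505, 1179^512 ≡ 3454, 1179^1024 ≡ 17224, 1179^2048 ≡ 21313, 1179^4096 ≡ 7244, 1179^8192 ≡ 21872.
11543 = 8192 + 2048 + 1024 + 256 + 16 + 4 + 2 + 1, so 1179^11543 ≡ 21872·21313·17224·8505·1214·16519·4821·1179 ≡ 1 (mod 23087).

1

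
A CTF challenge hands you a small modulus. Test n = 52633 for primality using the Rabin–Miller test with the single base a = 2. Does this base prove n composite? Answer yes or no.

no

n − 1 = 52632 = 2^3 · 6579, so s = 3 and d = 6579.
x_0 = 2^6579 mod 52633 = 1.
x_0 = 1, so 2 is not a witness.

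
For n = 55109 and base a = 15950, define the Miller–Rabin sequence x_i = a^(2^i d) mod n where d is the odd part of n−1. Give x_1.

1

n − 1 = 55108 = 2^2 · 13777, so s = 2 and d = 13777.
x_0 = 15950^13777 mod 55109 = 1.
x_1 = 1^2 mod 55109 = 1.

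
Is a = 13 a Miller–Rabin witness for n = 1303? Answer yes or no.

no

n − 1 = 1302 = 2^1 · 651, so s = 1 and d = 651.
x_0 = 13^651 mod 1303 = 1.
x_0 = 1, so 13 is not a witness.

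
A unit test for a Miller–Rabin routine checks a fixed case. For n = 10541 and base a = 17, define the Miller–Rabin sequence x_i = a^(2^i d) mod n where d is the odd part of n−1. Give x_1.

4984

n − 1 = 10540 = 2^2 · 2635, so s = 2 and d = 2635.
x_0 = 17^2635 mod 10541 = 6140.
x_1 = 6140^2 mod 10541 = 4984.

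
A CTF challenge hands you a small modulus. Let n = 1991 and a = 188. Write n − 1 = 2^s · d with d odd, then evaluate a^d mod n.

n − 1 = 1990 = 2^1 · 995, so s = 1 and d = 995.
By repeated squaring, 188^995 ≡ 1112 (mod 1991).

1112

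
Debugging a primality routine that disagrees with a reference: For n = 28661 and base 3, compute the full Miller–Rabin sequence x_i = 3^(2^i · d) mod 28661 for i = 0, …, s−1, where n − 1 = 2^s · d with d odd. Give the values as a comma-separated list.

25778, 28660

n − 1 = 28660 = 2^2 · 7165, so s = 2 and d = 7165.
x_0 = 3^7165 mod 28661 = 25778.
x_1 = 25778^2 mod 28661 = 28660.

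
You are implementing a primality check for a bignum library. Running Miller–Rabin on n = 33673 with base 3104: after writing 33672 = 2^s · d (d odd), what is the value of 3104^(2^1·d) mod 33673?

31905

n − 1 = 33672 = 2^3 · 4209, so s = 3 and d = 4209.
x_0 = 3104^4209 mod 33673 = 23634.
x_1 = 23634^2 mod 33673 = 31905.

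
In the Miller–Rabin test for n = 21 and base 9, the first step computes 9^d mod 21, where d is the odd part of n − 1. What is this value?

18

n − 1 = 20 = 2^2 · 5, so s = 2 and d = 5.
9^5 mod 21 = 18.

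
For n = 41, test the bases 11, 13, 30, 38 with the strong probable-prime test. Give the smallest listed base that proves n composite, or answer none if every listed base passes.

n − 1 = 40 = 2^3 · 5, so s = 3 and d = 5.
Base 11: x_0 = 11^5 mod 41 = 3. x_0 is neither 1 nor 40, so continue squaring. x_1 = 3^2 mod 41 = 9. x_2 = 9^2 mod 41 = 40. x_2 ≡ −1, so 11 is not a witness.
Base 13: x_0 = 13^5 mod 41 = 38. x_0 is neither 1 nor 40, so continue squaring. x_1 = 38^2 mod 41 = 9. x_2 = 9^2 mod 41 = 40. x_2 ≡ −1, so 13 is not a witness.
Base 30: x_0 = 30^5 mod 41 = 38. x_0 is neither 1 nor 40, so continue squaring. x_1 = 38^2 mod 41 = 9. x_2 = 9^2 mod 41 = 40. x_2 ≡ −1, so 30 is not a witness.
Base 38: x_0 = 38^5 mod 41 = 3. x_0 is neither 1 nor 40, so continue squaring. x_1 = 3^2 mod 41 = 9. x_2 = 9^2 mod 41 = 40. x_2 ≡ −1, so 38 is not a witness.
No listed base is a witness for 41.

none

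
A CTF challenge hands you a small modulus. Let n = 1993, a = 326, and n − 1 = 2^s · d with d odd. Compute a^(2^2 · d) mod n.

n − 1 = 1992 = 2^3 · 249, so s = 3 and d = 249.
x_0 = 326^249 mod 1993 = 960.
x_1 = 960^2 mod 1993 = 834.
x_2 = 834^2 mod 1993 = 1992.

1992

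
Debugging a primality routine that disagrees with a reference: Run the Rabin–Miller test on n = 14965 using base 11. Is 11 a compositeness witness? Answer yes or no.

n − 1 = 14964 = 2^2 · 3741, so s = 2 and d = 3741.
x_0 = 11^3741 mod 14965 = 481.
x_0 is neither 1 nor 14964, so continue squaring.
x_1 = 481^2 mod 14965 = 6886.
Reached i = s−1 = 1 without hitting −1: 11 is a Miller–Rabin witness and 14965 is composite.

yes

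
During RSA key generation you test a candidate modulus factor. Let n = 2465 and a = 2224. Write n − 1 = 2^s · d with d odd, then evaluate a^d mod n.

1654

n − 1 = 2464 = 2^5 · 77, so s = 5 and d = 77.
2224^77 mod 2465 = 1654.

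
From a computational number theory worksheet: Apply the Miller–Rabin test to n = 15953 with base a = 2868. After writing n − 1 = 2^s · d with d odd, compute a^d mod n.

7166

n − 1 = 15952 = 2^4 · 997, so s = 4 and d = 997.
Repeated squaring mod 15953: 2868^1 ≡ 2868, 2868^2 ≡ 9629, 2868^4 ≡ 14758, 2868^8 ≡ 8208, 2868^16 ≡ 1745, 2868^32 ≡ 13955, 2868^64 ≡ 3754, 2868^128 ≡ 6017, 2868^256 ≡ 6932, 2868^512 ≡ 2188.
997 = 512 + 256 + 128 + 64 + 32 + 4 + 1, so 2868^997 ≡ 2188·6932·6017·3754·13955·14758·2868 ≡ 7166 (mod 15953).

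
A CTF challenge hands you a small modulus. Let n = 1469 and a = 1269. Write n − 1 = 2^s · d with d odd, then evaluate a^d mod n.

n − 1 = 1468 = 2^2 · 367, so s = 2 and d = 367.
1269^367 mod 1469 = 278.

278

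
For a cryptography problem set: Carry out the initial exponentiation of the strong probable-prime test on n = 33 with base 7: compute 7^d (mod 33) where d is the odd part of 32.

n − 1 = 32 = 2^5 · 1, so s = 5 and d = 1.
7^1 mod 33 = 7.

7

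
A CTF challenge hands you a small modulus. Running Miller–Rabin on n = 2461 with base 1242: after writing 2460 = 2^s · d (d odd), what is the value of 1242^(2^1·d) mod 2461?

1587

n − 1 = 2460 = 2^2 · 615, so s = 2 and d = 615.
x_0 = 1242^615 mod 2461 = 414.
x_1 = 414^2 mod 2461 = 1587.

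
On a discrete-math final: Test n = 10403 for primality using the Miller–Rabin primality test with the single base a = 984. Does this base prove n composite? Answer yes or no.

yes

n − 1 = 10402 = 2^1 · 5201, so s = 1 and d = 5201.
x_0 = 984^5201 mod 10403 = 1489.
x_0 ∉ {1, 10402} and s = 1, so 984 is a Miller–Rabin witness and 10403 is composite.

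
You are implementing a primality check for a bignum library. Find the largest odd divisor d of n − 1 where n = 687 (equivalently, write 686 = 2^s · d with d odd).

Halving: 686 → 343; 343 is odd.
So 686 = 2^1 · 343.

343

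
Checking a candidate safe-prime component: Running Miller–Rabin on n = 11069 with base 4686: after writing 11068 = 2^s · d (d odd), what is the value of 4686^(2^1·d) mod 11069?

n − 1 = 11068 = 2^2 · 2767, so s = 2 and d = 2767.
x_0 = 4686^2767 mod 11069 = 1.
x_1 = 1^2 mod 11069 = 1.

1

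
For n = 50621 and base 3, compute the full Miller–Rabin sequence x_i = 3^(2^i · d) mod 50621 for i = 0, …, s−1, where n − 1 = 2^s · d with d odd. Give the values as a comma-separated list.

33899, 45501

n − 1 = 50620 = 2^2 · 12655, so s = 2 and d = 12655.
x_0 = 3^12655 mod 50621 = 33899.
x_1 = 33899^2 mod 50621 = 45501.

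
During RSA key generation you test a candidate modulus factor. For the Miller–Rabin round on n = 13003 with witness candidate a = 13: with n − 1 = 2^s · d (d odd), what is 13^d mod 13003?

n − 1 = 13002 = 2^1 · 6501, so s = 1 and d = 6501.
13^6501 mod 13003 = 1.

1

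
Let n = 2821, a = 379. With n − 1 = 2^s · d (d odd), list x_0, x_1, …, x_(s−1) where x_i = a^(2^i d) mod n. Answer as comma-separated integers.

n − 1 = 2820 = 2^2 · 705, so s = 2 and d = 705.
x_0 = 379^705 mod 2821 = 2605.
x_1 = 2605^2 mod 2821 = 1520.

2605, 1520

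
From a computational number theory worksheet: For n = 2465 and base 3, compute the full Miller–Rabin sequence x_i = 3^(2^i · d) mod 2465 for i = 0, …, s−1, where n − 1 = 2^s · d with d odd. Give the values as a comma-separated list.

n − 1 = 2464 = 2^5 · 77, so s = 5 and d = 77.
x_0 = 3^77 mod 2465 = 2018.
x_1 = 2018^2 mod 2465 = 144.
x_2 = 144^2 mod 2465 = 1016.
x_3 = 1016^2 mod 2465 = 1886.
x_4 = 1886^2 mod 2465 = 1.

2018, 144, 1016, 1886, 1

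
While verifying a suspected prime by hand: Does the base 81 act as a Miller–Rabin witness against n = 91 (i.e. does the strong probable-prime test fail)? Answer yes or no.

n − 1 = 90 = 2^1 · 45, so s = 1 and d = 45.
x_0 = 81^45 mod 91 = 1.
x_0 = 1, so 81 is not a witness.

no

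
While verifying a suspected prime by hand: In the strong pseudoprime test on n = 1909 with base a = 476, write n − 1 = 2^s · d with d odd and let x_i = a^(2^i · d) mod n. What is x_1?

1806

n − 1 = 1908 = 2^2 · 477, so s = 2 and d = 477.
x_0 = 476^477 mod 1909 = 1044.
x_1 = 1044^2 mod 1909 = 1806.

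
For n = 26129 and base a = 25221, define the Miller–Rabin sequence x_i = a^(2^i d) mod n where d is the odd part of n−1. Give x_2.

11649

n − 1 = 26128 = 2^4 · 1633, so s = 4 and d = 1633.
Repeated squaring mod 26129: 25221^1 ≡ 25221, 25221^2 ≡ 14465, 25221^4 ≡ 21322, 25221^8 ≡ 9213, 25221^16 ≡ 12377, 25221^32 ≡ 21931, 25221^64 ≡ 12258, 25221^128 ≡ 16814, 25221^256 ≡ 20945, 25221^512 ≡ 13244, 25221^1024 ≡ 25688.
1633 = 1024 + 512 + 64 + 32 + 1, so 25221^1633 ≡ 25688·13244·12258·21931·25221 ≡ 3648 (mod 26129).
x_0 = 3648.
x_1 = 3648^2 mod 26129 = 8243.
x_2 = 8243^2 mod 26129 = 11649.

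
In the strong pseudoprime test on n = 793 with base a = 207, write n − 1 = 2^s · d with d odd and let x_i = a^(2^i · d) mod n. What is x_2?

508

n − 1 = 792 = 2^3 · 99, so s = 3 and d = 99.
x_0 = 207^99 mod 793 = 272.
x_1 = 272^2 mod 793 = 235.
x_2 = 235^2 mod 793 = 508.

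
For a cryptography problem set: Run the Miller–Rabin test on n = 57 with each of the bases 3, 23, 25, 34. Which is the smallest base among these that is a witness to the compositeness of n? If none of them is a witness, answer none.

3

n − 1 = 56 = 2^3 · 7, so s = 3 and d = 7.
Base 3: x_0 = 3^7 mod 57 = 21. x_0 is neither 1 nor 56, so continue squaring. x_1 = 21^2 mod 57 = 42. x_2 = 42^2 mod 57 = 54. Reached i = s−1 = 2 without hitting −1: 3 is a Miller–Rabin witness and 57 is composite.
Base 23: x_0 = 23^7 mod 57 = 44. x_0 is neither 1 nor 56, so continue squaring. x_1 = 44^2 mod 57 = 55. x_2 = 55^2 mod 57 = 4. Reached i = s−1 = 2 without hitting −1: 23 is a Miller–Rabin witness and 57 is composite.
Base 25: x_0 = 25^7 mod 57 = 28. x_0 is neither 1 nor 56, so continue squaring. x_1 = 28^2 mod 57 = 43. x_2 = 43^2 mod 57 = 25. Reached i = s−1 = 2 without hitting −1: 25 is a Miller–Rabin witness and 57 is composite.
Base 34: x_0 = 34^7 mod 57 = 13. x_0 is neither 1 nor 56, so continue squaring. x_1 = 13^2 mod 57 = 55. x_2 = 55^2 mod 57 = 4. Reached i = s−1 = 2 without hitting −1: 34 is a Miller–Rabin witness and 57 is composite.
The smallest witness among the given bases is 3.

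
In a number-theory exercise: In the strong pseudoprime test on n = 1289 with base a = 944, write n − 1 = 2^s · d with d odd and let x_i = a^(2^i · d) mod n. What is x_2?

n − 1 = 1288 = 2^3 · 161, so s = 3 and d = 161.
x_0 = 944^161 mod 1289 = 887.
x_1 = 887^2 mod 1289 = 479.
x_2 = 479^2 mod 1289 = 1288.

1288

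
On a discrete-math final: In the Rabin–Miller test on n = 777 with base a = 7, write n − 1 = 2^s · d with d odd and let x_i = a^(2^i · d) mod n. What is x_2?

n − 1 = 776 = 2^3 · 97, so s = 3 and d = 97.
Repeated squaring mod 777: 7^1 ≡ 7, 7^2 ≡ 49, 7^4 ≡ 70, 7^8 ≡ 238, 7^16 ≡ 700, 7^32 ≡ 490, 7^64 ≡ 7.
97 = 64 + 32 + 1, so 7^97 ≡ 7·490·7 ≡ 700 (mod 777).
x_0 = 700.
x_1 = 700^2 mod 777 = 490.
x_2 = 490^2 mod 777 = 7.

7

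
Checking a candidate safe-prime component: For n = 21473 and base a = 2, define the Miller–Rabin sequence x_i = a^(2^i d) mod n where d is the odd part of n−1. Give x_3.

10698

n − 1 = 21472 = 2^5 · 671, so s = 5 and d = 671.
Repeated squaring mod 21473: 2^1 ≡ 2, 2^2 ≡ 4, 2^4 ≡ 16, 2^8 ≡ 256, 2^16 ≡ 1117, 2^32 ≡ 2255, 2^64 ≡ 17397, 2^128 ≡ 15147, 2^256 ≡ 14077, 2^512 ≡ 9085.
671 = 512 + 128 + 16 + 8 + 4 + 2 + 1, so 2^671 ≡ 9085·15147·1117·256·16·4·2 ≡ 19697 (mod 21473).
x_0 = 19697.
x_1 = 19697^2 mod 21473 = 19118.
x_2 = 19118^2 mod 21473 = 5991.
x_3 = 5991^2 mod 21473 = 10698.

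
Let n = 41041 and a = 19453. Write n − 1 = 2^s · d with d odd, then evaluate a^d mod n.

n − 1 = 41040 = 2^4 · 2565, so s = 4 and d = 2565.
Repeated squaring mod 41041: 19453^1 ≡ 19453, 19453^2 ≡ 21189, 19453^4 ≡ 26222, 19453^8 ≡ 33411, 19453^16 ≡ 20762, 19453^32 ≡ 7021, 19453^64 ≡ 4200, 19453^128 ≡ 33411, 19453^256 ≡ 20762, 19453^512 ≡ 7021, 19453^1024 ≡ 4200, 19453^2048 ≡ 33411.
2565 = 2048 + 512 + 4 + 1, so 19453^2565 ≡ 33411·7021·26222·19453 ≡ 39018 (mod 41041).

39018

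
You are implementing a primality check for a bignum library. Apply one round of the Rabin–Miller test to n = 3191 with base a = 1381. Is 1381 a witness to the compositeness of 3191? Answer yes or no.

n − 1 = 3190 = 2^1 · 1595, so s = 1 and d = 1595.
Repeated squaring mod 3191: 1381^1 ≡ 1381, 1381^2 ≡ 2134, 1381^4 ≡ 399, 1381^8 ≡ 2842, 1381^16 ≡ 543, 1381^32 ≡ 1277, 1381^64 ≡ 128, 1381^128 ≡ 429, 1381^256 ≡ 2154, 1381^512 ≡ 2, 1381^1024 ≡ 4.
1595 = 1024 + 512 + 32 + 16 + 8 + 2 + 1, so 1381^1595 ≡ 4·2·1277·543·2842·2134·1381 ≡ 3190 (mod 3191).
x_0 = 1381^1595 mod 3191 = 3190.
x_0 = 3190 ≡ −1, so 1381 is not a witness.

no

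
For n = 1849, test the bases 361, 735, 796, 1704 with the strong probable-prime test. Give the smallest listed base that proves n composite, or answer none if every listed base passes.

735

n − 1 = 1848 = 2^3 · 231, so s = 3 and d = 231.
Base 361: x_0 = 361^231 mod 1849 = 1. x_0 = 1, so 361 is not a witness.
Base 735: x_0 = 735^231 mod 1849 = 1807. x_0 is neither 1 nor 1848, so continue squaring. x_1 = 1807^2 mod 1849 = 1764. x_2 = 1764^2 mod 1849 = 1678. Reached i = s−1 = 2 without hitting −1: 735 is a Miller–Rabin witness and 1849 is composite.
Base 796: x_0 = 796^231 mod 1849 = 1719. x_0 is neither 1 nor 1848, so continue squaring. x_1 = 1719^2 mod 1849 = 259. x_2 = 259^2 mod 1849 = 517. Reached i = s−1 = 2 without hitting −1: 796 is a Miller–Rabin witness and 1849 is composite.
Base 1704: x_0 = 1704^231 mod 1849 = 257. x_0 is neither 1 nor 1848, so continue squaring. x_1 = 257^2 mod 1849 = 1334. x_2 = 1334^2 mod 1849 = 818. Reached i = s−1 = 2 without hitting −1: 1704 is a Miller–Rabin witness and 1849 is composite.
The smallest witness among the given bases is 735.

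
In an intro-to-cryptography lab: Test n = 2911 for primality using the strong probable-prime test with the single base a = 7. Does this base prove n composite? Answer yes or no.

n − 1 = 2910 = 2^1 · 1455, so s = 1 and d = 1455.
By repeated squaring, 7^1455 ≡ 957 (mod 2911).
x_0 = 7^1455 mod 2911 = 957.
x_0 ∉ {1, 2910} and s = 1, so 7 is a Miller–Rabin witness and 2911 is composite.

yes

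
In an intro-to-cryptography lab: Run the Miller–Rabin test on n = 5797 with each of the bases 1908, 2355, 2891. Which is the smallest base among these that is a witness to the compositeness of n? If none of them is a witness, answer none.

1908

n − 1 = 5796 = 2^2 · 1449, so s = 2 and d = 1449.
Base 1908: x_0 = 1908^1449 mod 5797 = 1670. x_0 is neither 1 nor 5796, so continue squaring. x_1 = 1670^2 mod 5797 = 543. Reached i = s−1 = 1 without hitting −1: 1908 is a Miller–Rabin witness and 5797 is composite.
Base 2355: x_0 = 2355^1449 mod 5797 = 2355. x_0 is neither 1 nor 5796, so continue squaring. x_1 = 2355^2 mod 5797 = 4093. Reached i = s−1 = 1 without hitting −1: 2355 is a Miller–Rabin witness and 5797 is composite.
Base 2891: x_0 = 2891^1449 mod 5797 = 4251. x_0 is neither 1 nor 5796, so continue squaring. x_1 = 4251^2 mod 5797 = 1752. Reached i = s−1 = 1 without hitting −1: 2891 is a Miller–Rabin witness and 5797 is composite.
The smallest witness among the given bases is 1908.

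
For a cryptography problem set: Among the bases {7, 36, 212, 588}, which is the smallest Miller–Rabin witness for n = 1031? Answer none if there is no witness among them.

none

n − 1 = 1030 = 2^1 · 515, so s = 1 and d = 515.
Base 7: x_0 = 7^515 mod 1031 = 1030. x_0 = 1030 ≡ −1, so 7 is not a witness.
Base 36: x_0 = 36^515 mod 1031 = 1. x_0 = 1, so 36 is not a witness.
Base 212: x_0 = 212^515 mod 1031 = 1. x_0 = 1, so 212 is not a witness.
Base 588: x_0 = 588^515 mod 1031 = 1. x_0 = 1, so 588 is not a witness.
No listed base is a witness for 1031.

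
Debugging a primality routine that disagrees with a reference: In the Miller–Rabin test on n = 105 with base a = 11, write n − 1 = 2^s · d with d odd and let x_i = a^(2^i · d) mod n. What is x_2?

n − 1 = 104 = 2^3 · 13, so s = 3 and d = 13.
x_0 = 11^13 mod 105 = 11.
x_1 = 11^2 mod 105 = 16.
x_2 = 16^2 mod 105 = 46.

46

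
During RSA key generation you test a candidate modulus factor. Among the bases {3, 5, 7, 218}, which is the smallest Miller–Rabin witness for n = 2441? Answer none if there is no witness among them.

n − 1 = 2440 = 2^3 · 305, so s = 3 and d = 305.
Base 3: x_0 = 3^305 mod 2441 = 1319. x_0 is neither 1 nor 2440, so continue squaring. x_1 = 1319^2 mod 2441 = 1769. x_2 = 1769^2 mod 2441 = 2440. x_2 ≡ −1, so 3 is not a witness.
Base 5: x_0 = 5^305 mod 2441 = 1. x_0 = 1, so 5 is not a witness.
Base 7: x_0 = 7^305 mod 2441 = 1122. x_0 is neither 1 nor 2440, so continue squaring. x_1 = 1122^2 mod 2441 = 1769. x_2 = 1769^2 mod 2441 = 2440. x_2 ≡ −1, so 7 is not a witness.
Base 218: x_0 = 218^305 mod 2441 = 2440. x_0 = 2440 ≡ −1, so 218 is not a witness.
No listed base is a witness for 2441.

none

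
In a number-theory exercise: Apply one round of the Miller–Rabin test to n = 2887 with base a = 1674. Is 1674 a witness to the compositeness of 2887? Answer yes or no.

no

n − 1 = 2886 = 2^1 · 1443, so s = 1 and d = 1443.
Repeated squaring mod 2887: 1674^1 ≡ 1674, 1674^2 ≡ 1886, 1674^4 ≡ 212, 1674^8 ≡ 1639, 1674^16 ≡ 1411, 1674^32 ≡ 1778, 1674^64 ≡ 19, 1674^128 ≡ 361, 1674^256 ≡ 406, 1674^512 ≡ 277, 1674^1024 ≡ 1667.
1443 = 1024 + 256 + 128 + 32 + 2 + 1, so 1674^1443 ≡ 1667·406·361·1778·1886·1674 ≡ 1 (mod 2887).
x_0 = 1674^1443 mod 2887 = 1.
x_0 = 1, so 1674 is not a witness.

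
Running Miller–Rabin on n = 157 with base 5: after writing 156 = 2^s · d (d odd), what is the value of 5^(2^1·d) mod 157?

156

n − 1 = 156 = 2^2 · 39, so s = 2 and d = 39.
By repeated squaring, 5^39 ≡ 129 (mod 157).
x_0 = 129.
x_1 = 129^2 mod 157 = 156.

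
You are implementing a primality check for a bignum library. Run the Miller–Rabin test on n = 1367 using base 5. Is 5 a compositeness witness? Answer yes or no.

no

n − 1 = 1366 = 2^1 · 683, so s = 1 and d = 683.
x_0 = 5^683 mod 1367 = 1366.
x_0 = 1366 ≡ −1, so 5 is not a witness.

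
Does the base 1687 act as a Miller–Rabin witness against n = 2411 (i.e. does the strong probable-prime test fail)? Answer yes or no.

n − 1 = 2410 = 2^1 · 1205, so s = 1 and d = 1205.
x_0 = 1687^1205 mod 2411 = 1.
x_0 = 1, so 1687 is not a witness.

no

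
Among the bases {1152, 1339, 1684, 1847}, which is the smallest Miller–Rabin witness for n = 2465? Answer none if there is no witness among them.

n − 1 = 2464 = 2^5 · 77, so s = 5 and d = 77.
Base 1152: x_0 = 1152^77 mod 2465 = 1322. x_0 is neither 1 nor 2464, so continue squaring. x_1 = 1322^2 mod 2465 = 2464. x_1 ≡ −1, so 1152 is not a witness.
Base 1339: x_0 = 1339^77 mod 2465 = 1594. x_0 is neither 1 nor 2464, so continue squaring. x_1 = 1594^2 mod 2465 = 1886. x_2 = 1886^2 mod 2465 = 1. x_2 = 1 but x_1 ≠ ±1, a nontrivial square root of 1 — 1339 is a witness and 2465 is composite.
Base 1684: x_0 = 1684^77 mod 2465 = 2279. x_0 is neither 1 nor 2464, so continue squaring. x_1 = 2279^2 mod 2465 = 86. x_2 = 86^2 mod 2465 = 1. x_2 = 1 but x_1 ≠ ±1, a nontrivial square root of 1 — 1684 is a witness and 2465 is composite.
Base 1847: x_0 = 1847^77 mod 2465 = 262. x_0 is neither 1 nor 2464, so continue squaring. x_1 = 262^2 mod 2465 = 2089. x_2 = 2089^2 mod 2465 = 871. x_3 = 871^2 mod 2465 = 1886. x_4 = 1886^2 mod 2465 = 1. x_4 = 1 but x_3 ≠ ±1, a nontrivial square root of 1 — 1847 is a witness and 2465 is composite.
The smallest witness among the given bases is 1339.

1339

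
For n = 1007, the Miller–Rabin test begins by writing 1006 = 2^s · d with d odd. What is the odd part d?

503

Halving: 1006 → 503; 503 is odd.
So 1006 = 2^1 · 503.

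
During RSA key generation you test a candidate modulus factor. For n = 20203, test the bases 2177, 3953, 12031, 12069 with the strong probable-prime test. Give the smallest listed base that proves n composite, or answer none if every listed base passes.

2177

n − 1 = 20202 = 2^1 · 10101, so s = 1 and d = 10101.
Base 2177: x_0 = 2177^10101 mod 20203 = 3705. x_0 ∉ {1, 20202} and s = 1, so 2177 is a Miller–Rabin witness and 20203 is composite.
Base 3953: x_0 = 3953^10101 mod 20203 = 18475. x_0 ∉ {1, 20202} and s = 1, so 3953 is a Miller–Rabin witness and 20203 is composite.
Base 12031: x_0 = 12031^10101 mod 20203 = 9080. x_0 ∉ {1, 20202} and s = 1, so 12031 is a Miller–Rabin witness and 20203 is composite.
Base 12069: x_0 = 12069^10101 mod 20203 = 9682. x_0 ∉ {1, 20202} and s = 1, so 12069 is a Miller–Rabin witness and 20203 is composite.
The smallest witness among the given bases is 2177.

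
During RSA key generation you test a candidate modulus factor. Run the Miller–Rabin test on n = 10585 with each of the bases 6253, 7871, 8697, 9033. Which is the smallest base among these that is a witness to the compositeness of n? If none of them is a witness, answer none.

n − 1 = 10584 = 2^3 · 1323, so s = 3 and d = 1323.
Base 6253: x_0 = 6253^1323 mod 10585 = 9152. x_0 is neither 1 nor 10584, so continue squaring. x_1 = 9152^2 mod 10585 = 10584. x_1 ≡ −1, so 6253 is not a witness.
Base 7871: x_0 = 7871^1323 mod 10585 = 8166. x_0 is neither 1 nor 10584, so continue squaring. x_1 = 8166^2 mod 10585 = 8641. x_2 = 8641^2 mod 10585 = 291. Reached i = s−1 = 2 without hitting −1: 7871 is a Miller–Rabin witness and 10585 is composite.
Base 8697: x_0 = 8697^1323 mod 10585 = 1438. x_0 is neither 1 nor 10584, so continue squaring. x_1 = 1438^2 mod 10585 = 3769. x_2 = 3769^2 mod 10585 = 291. Reached i = s−1 = 2 without hitting −1: 8697 is a Miller–Rabin witness and 10585 is composite.
Base 9033: x_0 = 9033^1323 mod 10585 = 5667. x_0 is neither 1 nor 10584, so continue squaring. x_1 = 5667^2 mod 10585 = 10584. x_1 ≡ −1, so 9033 is not a witness.
The smallest witness among the given bases is 7871.

7871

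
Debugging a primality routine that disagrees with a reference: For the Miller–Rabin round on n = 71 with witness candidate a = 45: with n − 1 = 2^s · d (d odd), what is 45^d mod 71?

n − 1 = 70 = 2^1 · 35, so s = 1 and d = 35.
Repeated squaring mod 71: 45^1 ≡ 45, 45^2 ≡ 37, 45^4 ≡ 20, 45^8 ≡ 45, 45^16 ≡ 37, 45^32 ≡ 20.
35 = 32 + 2 + 1, so 45^35 ≡ 20·37·45 ≡ 1 (mod 71).

1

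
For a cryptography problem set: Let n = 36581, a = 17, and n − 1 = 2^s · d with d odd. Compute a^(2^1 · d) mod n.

15109

n − 1 = 36580 = 2^2 · 9145, so s = 2 and d = 9145.
x_0 = 17^9145 mod 36581 = 10320.
x_1 = 10320^2 mod 36581 = 15109.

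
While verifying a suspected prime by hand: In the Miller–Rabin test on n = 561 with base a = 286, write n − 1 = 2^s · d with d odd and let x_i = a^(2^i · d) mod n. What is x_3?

220

n − 1 = 560 = 2^4 · 35, so s = 4 and d = 35.
x_0 = 286^35 mod 561 = 517.
x_1 = 517^2 mod 561 = 253.
x_2 = 253^2 mod 561 = 55.
x_3 = 55^2 mod 561 = 220.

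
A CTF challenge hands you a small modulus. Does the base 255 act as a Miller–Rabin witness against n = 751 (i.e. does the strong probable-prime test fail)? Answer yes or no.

n − 1 = 750 = 2^1 · 375, so s = 1 and d = 375.
x_0 = 255^375 mod 751 = 1.
x_0 = 1, so 255 is not a witness.

no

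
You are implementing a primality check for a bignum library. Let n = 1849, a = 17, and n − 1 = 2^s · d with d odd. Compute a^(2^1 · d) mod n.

n − 1 = 1848 = 2^3 · 231, so s = 3 and d = 231.
x_0 = 17^231 mod 1849 = 1635.
x_1 = 1635^2 mod 1849 = 1420.

1420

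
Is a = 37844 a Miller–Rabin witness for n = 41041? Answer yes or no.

n − 1 = 41040 = 2^4 · 2565, so s = 4 and d = 2565.
Repeated squaring mod 41041: 37844^1 ≡ 37844, 37844^2 ≡ 1600, 37844^4 ≡ 15458, 37844^8 ≡ 9062, 37844^16 ≡ 37844, 37844^32 ≡ 1600, 37844^64 ≡ 15458, 37844^128 ≡ 9062, 37844^256 ≡ 37844, 37844^512 ≡ 1600, 37844^1024 ≡ 15458, 37844^2048 ≡ 9062.
2565 = 2048 + 512 + 4 + 1, so 37844^2565 ≡ 9062·1600·15458·37844 ≡ 1 (mod 41041).
x_0 = 37844^2565 mod 41041 = 1.
x_0 = 1, so 37844 is not a witness.

no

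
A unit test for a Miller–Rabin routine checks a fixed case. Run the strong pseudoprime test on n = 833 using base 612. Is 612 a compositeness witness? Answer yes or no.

yes

n − 1 = 832 = 2^6 · 13, so s = 6 and d = 13.
x_0 = 612^13 mod 833 = 136.
x_0 is neither 1 nor 832, so continue squaring.
x_1 = 136^2 mod 833 = 170.
x_2 = 170^2 mod 833 = 578.
x_3 = 578^2 mod 833 = 51.
x_4 = 51^2 mod 833 = 102.
x_5 = 102^2 mod 833 = 408.
Reached i = s−1 = 5 without hitting −1: 612 is a Miller–Rabin witness and 833 is composite.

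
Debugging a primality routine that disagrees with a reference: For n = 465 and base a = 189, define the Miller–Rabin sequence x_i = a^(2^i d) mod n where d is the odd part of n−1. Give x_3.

231

n − 1 = 464 = 2^4 · 29, so s = 4 and d = 29.
x_0 = 189^29 mod 465 = 114.
x_1 = 114^2 mod 465 = 441.
x_2 = 441^2 mod 465 = 111.
x_3 = 111^2 mod 465 = 231.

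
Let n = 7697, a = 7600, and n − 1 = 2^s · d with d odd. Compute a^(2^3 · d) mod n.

2209

n − 1 = 7696 = 2^4 · 481, so s = 4 and d = 481.
Repeated squaring mod 7697: 7600^1 ≡ 7600, 7600^2 ≡ 1712, 7600^4 ≡ 6084, 7600^8 ≡ 183, 7600^16 ≡ 2701, 7600^32 ≡ 6342, 7600^64 ≡ 4139, 7600^128 ≡ 5496, 7600^256 ≡ 2988.
481 = 256 + 128 + 64 + 32 + 1, so 7600^481 ≡ 2988·5496·4139·6342·7600 ≡ 5574 (mod 7697).
x_0 = 5574.
x_1 = 5574^2 mod 7697 = 4384.
x_2 = 4384^2 mod 7697 = 47.
x_3 = 47^2 mod 7697 = 2209.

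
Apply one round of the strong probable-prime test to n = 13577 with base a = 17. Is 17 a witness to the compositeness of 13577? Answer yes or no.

no

n − 1 = 13576 = 2^3 · 1697, so s = 3 and d = 1697.
x_0 = 17^1697 mod 13577 = 6712.
x_0 is neither 1 nor 13576, so continue squaring.
x_1 = 6712^2 mod 13577 = 2458.
x_2 = 2458^2 mod 13577 = 13576.
x_2 ≡ −1, so 17 is not a witness.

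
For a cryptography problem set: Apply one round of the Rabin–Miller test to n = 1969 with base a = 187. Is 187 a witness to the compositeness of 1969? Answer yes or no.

yes

n − 1 = 1968 = 2^4 · 123, so s = 4 and d = 123.
x_0 = 187^123 mod 1969 = 495.
x_0 is neither 1 nor 1968, so continue squaring.
x_1 = 495^2 mod 1969 = 869.
x_2 = 869^2 mod 1969 = 1034.
x_3 = 1034^2 mod 1969 = 1958.
Reached i = s−1 = 3 without hitting −1: 187 is a Miller–Rabin witness and 1969 is composite.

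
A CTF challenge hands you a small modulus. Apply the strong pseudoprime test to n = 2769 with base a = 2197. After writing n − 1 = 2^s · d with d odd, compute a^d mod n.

n − 1 = 2768 = 2^4 · 173, so s = 4 and d = 173.
2197^173 mod 2769 = 2587.

2587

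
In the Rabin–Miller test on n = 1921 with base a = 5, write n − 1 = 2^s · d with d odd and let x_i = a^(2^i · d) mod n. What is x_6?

1259

n − 1 = 1920 = 2^7 · 15, so s = 7 and d = 15.
x_0 = 5^15 mod 1921 = 1588.
x_1 = 1588^2 mod 1921 = 1392.
x_2 = 1392^2 mod 1921 = 1296.
x_3 = 1296^2 mod 1921 = 662.
x_4 = 662^2 mod 1921 = 256.
x_5 = 256^2 mod 1921 = 222.
x_6 = 222^2 mod 1921 = 1259.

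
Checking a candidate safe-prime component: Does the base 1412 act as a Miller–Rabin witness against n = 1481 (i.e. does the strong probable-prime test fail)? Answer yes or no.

n − 1 = 1480 = 2^3 · 185, so s = 3 and d = 185.
Repeated squaring mod 1481: 1412^1 ≡ 1412, 1412^2 ≡ 318, 1412^4 ≡ 416, 1412^8 ≡ 1260, 1412^16 ≡ 1449, 1412^32 ≡ 1024, 1412^64 ≡ 28, 1412^128 ≡ 784.
185 = 128 + 32 + 16 + 8 + 1, so 1412^185 ≡ 784·1024·1449·1260·1412 ≡ 970 (mod 1481).
x_0 = 1412^185 mod 1481 = 970.
x_0 is neither 1 nor 1480, so continue squaring.
x_1 = 970^2 mod 1481 = 465.
x_2 = 465^2 mod 1481 = 1480.
x_2 ≡ −1, so 1412 is not a witness.

no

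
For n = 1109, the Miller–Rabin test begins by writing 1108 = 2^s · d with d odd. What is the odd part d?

Halving: 1108 → 554 → 277; 277 is odd.
So 1108 = 2^2 · 277.

277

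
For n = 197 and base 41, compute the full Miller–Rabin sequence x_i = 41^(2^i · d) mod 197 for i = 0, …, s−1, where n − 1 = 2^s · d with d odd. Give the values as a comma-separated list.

196, 1

n − 1 = 196 = 2^2 · 49, so s = 2 and d = 49.
x_0 = 41^49 mod 197 = 196.
x_1 = 196^2 mod 197 = 1.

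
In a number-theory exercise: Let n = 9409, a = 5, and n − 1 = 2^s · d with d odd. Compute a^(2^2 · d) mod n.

1034

n − 1 = 9408 = 2^6 · 147, so s = 6 and d = 147.
Repeated squaring mod 9409: 5^1 ≡ 5, 5^2 ≡ 25, 5^4 ≡ 625, 5^8 ≡ 4856, 5^16 ≡ 1782, 5^32 ≡ 4691, 5^64 ≡ 7239, 5^128 ≡ 4400.
147 = 128 + 16 + 2 + 1, so 5^147 ≡ 4400·1782·25·5 ≡ 2106 (mod 9409).
x_0 = 2106.
x_1 = 2106^2 mod 9409 = 3597.
x_2 = 3597^2 mod 9409 = 1034.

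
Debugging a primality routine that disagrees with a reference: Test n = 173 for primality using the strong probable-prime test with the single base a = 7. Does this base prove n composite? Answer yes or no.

no

n − 1 = 172 = 2^2 · 43, so s = 2 and d = 43.
Repeated squaring mod 173: 7^1 ≡ 7, 7^2 ≡ 49, 7^4 ≡ 152, 7^8 ≡ 95, 7^16 ≡ 29, 7^32 ≡ 149.
43 = 32 + 8 + 2 + 1, so 7^43 ≡ 149·95·49·7 ≡ 93 (mod 173).
x_0 = 7^43 mod 173 = 93.
x_0 is neither 1 nor 172, so continue squaring.
x_1 = 93^2 mod 173 = 172.
x_1 ≡ −1, so 7 is not a witness.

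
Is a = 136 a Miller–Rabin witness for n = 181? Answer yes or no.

no

n − 1 = 180 = 2^2 · 45, so s = 2 and d = 45.
x_0 = 136^45 mod 181 = 180.
x_0 = 180 ≡ −1, so 136 is not a witness.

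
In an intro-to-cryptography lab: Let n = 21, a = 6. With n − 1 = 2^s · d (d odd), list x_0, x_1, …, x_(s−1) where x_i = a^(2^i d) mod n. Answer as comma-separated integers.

6, 15

n − 1 = 20 = 2^2 · 5, so s = 2 and d = 5.
x_0 = 6^5 mod 21 = 6.
x_1 = 6^2 mod 21 = 15.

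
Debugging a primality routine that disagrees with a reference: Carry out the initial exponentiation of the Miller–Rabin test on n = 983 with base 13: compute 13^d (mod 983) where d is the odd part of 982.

982

n − 1 = 982 = 2^1 · 491, so s = 1 and d = 491.
By repeated squaring, 13^491 ≡ 982 (mod 983).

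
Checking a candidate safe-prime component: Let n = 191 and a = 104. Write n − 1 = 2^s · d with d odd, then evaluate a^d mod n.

n − 1 = 190 = 2^1 · 95, so s = 1 and d = 95.
Repeated squaring mod 191: 104^1 ≡ 104, 104^2 ≡ 120, 104^4 ≡ 75, 104^8 ≡ 86, 104^16 ≡ 138, 104^32 ≡ 135, 104^64 ≡ 80.
95 = 64 + 16 + 8 + 4 + 2 + 1, so 104^95 ≡ 80·138·86·75·120·104 ≡ 1 (mod 191).

1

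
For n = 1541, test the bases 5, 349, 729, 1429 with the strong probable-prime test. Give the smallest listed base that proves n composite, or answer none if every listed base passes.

none

n − 1 = 1540 = 2^2 · 385, so s = 2 and d = 385.
Base 5: x_0 = 5^385 mod 1541 = 1540. x_0 = 1540 ≡ −1, so 5 is not a witness.
Base 349: x_0 = 349^385 mod 1541 = 1. x_0 = 1, so 349 is not a witness.
Base 729: x_0 = 729^385 mod 1541 = 1. x_0 = 1, so 729 is not a witness.
Base 1429: x_0 = 1429^385 mod 1541 = 1. x_0 = 1, so 1429 is not a witness.
No listed base is a witness for 1541.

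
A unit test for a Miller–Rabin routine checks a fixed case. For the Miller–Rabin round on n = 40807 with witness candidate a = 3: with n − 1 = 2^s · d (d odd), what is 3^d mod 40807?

n − 1 = 40806 = 2^1 · 20403, so s = 1 and d = 20403.
3^20403 mod 40807 = 3823.

3823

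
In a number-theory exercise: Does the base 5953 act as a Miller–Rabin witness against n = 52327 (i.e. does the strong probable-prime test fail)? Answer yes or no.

yes

n − 1 = 52326 = 2^1 · 26163, so s = 1 and d = 26163.
x_0 = 5953^26163 mod 52327 = 41280.
x_0 ∉ {1, 52326} and s = 1, so 5953 is a Miller–Rabin witness and 52327 is composite.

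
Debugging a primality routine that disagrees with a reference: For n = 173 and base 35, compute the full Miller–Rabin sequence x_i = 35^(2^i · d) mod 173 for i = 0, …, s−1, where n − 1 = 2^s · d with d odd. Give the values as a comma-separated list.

n − 1 = 172 = 2^2 · 43, so s = 2 and d = 43.
x_0 = 35^43 mod 173 = 172.
x_1 = 172^2 mod 173 = 1.

172, 1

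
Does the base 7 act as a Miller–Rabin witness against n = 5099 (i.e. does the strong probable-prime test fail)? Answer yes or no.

n − 1 = 5098 = 2^1 · 2549, so s = 1 and d = 2549.
Repeated squaring mod 5099: 7^1 ≡ 7, 7^2 ≡ 49, 7^4 ≡ 2401, 7^8 ≡ 2931, 7^16 ≡ 4045, 7^32 ≡ 4433, 7^64 ≡ 5042, 7^128 ≡ 3249, 7^256 ≡ 1071, 7^512 ≡ 4865, 7^1024 ≡ 3766, 7^2048 ≡ 2437.
2549 = 2048 + 256 + 128 + 64 + 32 + 16 + 4 + 1, so 7^2549 ≡ 2437·1071·3249·5042·4433·4045·2401·7 ≡ 1 (mod 5099).
x_0 = 7^2549 mod 5099 = 1.
x_0 = 1, so 7 is not a witness.

no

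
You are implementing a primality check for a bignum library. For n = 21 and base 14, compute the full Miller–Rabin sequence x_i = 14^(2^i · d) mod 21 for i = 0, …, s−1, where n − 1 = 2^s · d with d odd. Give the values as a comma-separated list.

14, 7

n − 1 = 20 = 2^2 · 5, so s = 2 and d = 5.
x_0 = 14^5 mod 21 = 14.
x_1 = 14^2 mod 21 = 7.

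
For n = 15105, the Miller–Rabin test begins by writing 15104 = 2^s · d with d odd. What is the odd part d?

59

Halving: 15104 → 7552 → 3776 → 1888 → 944 → 472 → 236 → 118 → 59; 59 is odd.
So 15104 = 2^8 · 59.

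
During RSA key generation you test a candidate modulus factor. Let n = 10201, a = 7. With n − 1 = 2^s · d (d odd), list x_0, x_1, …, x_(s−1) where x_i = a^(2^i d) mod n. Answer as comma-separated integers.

1606, 8584, 3233

n − 1 = 10200 = 2^3 · 1275, so s = 3 and d = 1275.
x_0 = 7^1275 mod 10201 = 1606.
x_1 = 1606^2 mod 10201 = 8584.
x_2 = 8584^2 mod 10201 = 3233.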